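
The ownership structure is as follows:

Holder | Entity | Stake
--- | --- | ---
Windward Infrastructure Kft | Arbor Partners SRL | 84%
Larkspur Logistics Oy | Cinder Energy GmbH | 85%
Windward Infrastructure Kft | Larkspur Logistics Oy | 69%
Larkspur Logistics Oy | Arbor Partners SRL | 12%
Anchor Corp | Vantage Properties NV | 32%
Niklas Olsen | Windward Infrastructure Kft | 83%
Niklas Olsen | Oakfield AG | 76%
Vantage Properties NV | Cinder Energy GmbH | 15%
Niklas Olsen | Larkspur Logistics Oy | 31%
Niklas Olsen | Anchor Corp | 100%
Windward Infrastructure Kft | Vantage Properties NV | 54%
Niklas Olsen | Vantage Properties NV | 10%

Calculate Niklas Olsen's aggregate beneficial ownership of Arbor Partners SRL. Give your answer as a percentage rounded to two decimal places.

Niklas reaches Arbor along 3 paths.
Via Windward: 83% × 84% = 69.72%.
Via Windward → Larkspur: 83% × 69% × 12% = 6.8724%.
Via Larkspur: 31% × 12% = 3.72%.
Total: 69.72% + 6.8724% + 3.72% = 80.3124%.
Rounded: 80.31%.

80.31%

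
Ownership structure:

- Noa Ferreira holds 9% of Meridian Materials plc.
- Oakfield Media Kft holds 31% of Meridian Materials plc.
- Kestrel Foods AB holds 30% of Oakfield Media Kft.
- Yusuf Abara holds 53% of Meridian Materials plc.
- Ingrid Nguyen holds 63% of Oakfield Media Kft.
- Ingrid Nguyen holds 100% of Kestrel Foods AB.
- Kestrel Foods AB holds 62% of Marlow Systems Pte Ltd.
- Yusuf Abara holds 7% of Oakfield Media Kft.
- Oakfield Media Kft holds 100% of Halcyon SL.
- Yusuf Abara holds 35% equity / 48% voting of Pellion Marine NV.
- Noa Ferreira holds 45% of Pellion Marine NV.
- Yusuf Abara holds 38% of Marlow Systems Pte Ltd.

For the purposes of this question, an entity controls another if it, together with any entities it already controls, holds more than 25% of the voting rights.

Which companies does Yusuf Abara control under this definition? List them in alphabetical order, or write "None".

Yusuf holds 48% of Pellion, so Yusuf controls Pellion.
Yusuf holds 53% of Meridian, so Yusuf controls Meridian.
Yusuf holds 38% of Marlow, so Yusuf controls Marlow.
No other company's threshold is met.

Marlow Systems Pte Ltd, Meridian Materials plc, Pellion Marine NV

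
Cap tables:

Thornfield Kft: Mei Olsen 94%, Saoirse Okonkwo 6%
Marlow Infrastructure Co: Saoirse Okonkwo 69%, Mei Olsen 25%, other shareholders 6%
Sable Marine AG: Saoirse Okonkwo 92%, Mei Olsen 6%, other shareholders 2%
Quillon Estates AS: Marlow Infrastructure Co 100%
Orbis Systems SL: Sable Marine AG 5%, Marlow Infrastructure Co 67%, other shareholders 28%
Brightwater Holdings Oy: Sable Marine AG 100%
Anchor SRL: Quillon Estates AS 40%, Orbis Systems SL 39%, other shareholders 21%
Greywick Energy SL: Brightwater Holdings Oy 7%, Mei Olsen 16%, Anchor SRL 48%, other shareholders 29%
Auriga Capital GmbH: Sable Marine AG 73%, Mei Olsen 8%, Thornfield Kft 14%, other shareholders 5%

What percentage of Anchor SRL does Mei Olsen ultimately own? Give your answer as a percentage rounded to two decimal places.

16.65%

Mei reaches Anchor along 3 paths.
Via Marlow → Quillon: 25% × 100% × 40% = 10%.
Via Sable → Orbis: 6% × 5% × 39% = 0.117%.
Via Marlow → Orbis: 25% × 67% × 39% = 6.5325%.
Total: 10% + 0.117% + 6.5325% = 16.6495%.
Rounded: 16.65%.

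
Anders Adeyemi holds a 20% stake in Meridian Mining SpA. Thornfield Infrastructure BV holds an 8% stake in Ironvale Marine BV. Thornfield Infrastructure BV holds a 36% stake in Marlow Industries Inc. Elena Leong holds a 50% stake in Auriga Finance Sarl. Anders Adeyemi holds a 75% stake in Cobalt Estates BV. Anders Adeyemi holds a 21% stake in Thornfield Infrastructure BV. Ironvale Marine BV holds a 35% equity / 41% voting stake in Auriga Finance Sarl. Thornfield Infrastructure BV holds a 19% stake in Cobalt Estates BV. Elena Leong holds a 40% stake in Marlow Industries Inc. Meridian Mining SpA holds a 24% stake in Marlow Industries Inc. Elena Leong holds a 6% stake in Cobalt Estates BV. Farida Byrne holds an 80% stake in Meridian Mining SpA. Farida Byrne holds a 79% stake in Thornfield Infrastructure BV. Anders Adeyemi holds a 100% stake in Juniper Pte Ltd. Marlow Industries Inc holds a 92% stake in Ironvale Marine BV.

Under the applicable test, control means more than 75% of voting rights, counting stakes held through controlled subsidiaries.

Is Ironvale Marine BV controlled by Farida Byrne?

Farida holds 80% of Meridian, so Farida controls Meridian.
Farida holds 79% of Thornfield, so Farida controls Thornfield.
In Ironvale, Farida's side holds only 8%, not > 75%.
So Farida does not control Ironvale.

No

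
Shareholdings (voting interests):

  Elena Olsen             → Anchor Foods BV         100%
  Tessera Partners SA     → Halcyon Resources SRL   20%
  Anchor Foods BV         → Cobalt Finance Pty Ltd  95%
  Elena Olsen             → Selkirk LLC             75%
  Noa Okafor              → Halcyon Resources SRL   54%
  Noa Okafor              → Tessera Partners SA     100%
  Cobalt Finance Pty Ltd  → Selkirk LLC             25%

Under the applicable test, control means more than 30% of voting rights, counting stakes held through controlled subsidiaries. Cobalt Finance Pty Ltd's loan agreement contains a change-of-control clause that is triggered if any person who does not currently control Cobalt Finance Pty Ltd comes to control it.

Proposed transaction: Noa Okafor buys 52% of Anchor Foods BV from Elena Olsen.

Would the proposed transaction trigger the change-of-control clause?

The purchase adds only to Noa's holdings (Elena's stake shrinks), so Noa is the only person who could newly come to control Cobalt.
Noa holds 100% of Tessera, so Noa controls Tessera.
Tessera and Noa together hold 20% + 54% = 74% of Halcyon, so Noa controls Halcyon.
Neither Noa nor any entity Noa controls holds any voting interest in Cobalt.
So before the transaction, Noa does not control Cobalt.
After the purchase, Noa holds 52% of Anchor directly, and Elena's stake falls to 48%.
Noa holds 52% of Anchor, so Noa controls Anchor.
Anchor holds 95% of Cobalt, so Noa controls Cobalt.
Noa did not control Cobalt before and does after, so the clause is triggered.

Yes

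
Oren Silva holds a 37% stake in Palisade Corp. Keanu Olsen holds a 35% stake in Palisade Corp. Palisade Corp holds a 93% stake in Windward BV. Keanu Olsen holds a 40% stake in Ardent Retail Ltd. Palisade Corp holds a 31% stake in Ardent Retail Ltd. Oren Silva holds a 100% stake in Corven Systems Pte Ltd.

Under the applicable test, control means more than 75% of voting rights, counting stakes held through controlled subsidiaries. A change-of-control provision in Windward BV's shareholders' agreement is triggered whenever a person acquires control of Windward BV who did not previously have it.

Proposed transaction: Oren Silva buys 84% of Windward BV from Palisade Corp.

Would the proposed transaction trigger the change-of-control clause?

Yes

The purchase adds only to Oren's holdings (Palisade's stake shrinks), so Oren is the only person who could newly come to control Windward.
Oren holds 100% of Corven, so Oren controls Corven.
Neither Oren nor any entity Oren controls holds any voting interest in Windward.
So before the transaction, Oren does not control Windward.
After the purchase, Oren holds 84% of Windward directly, and Palisade's stake falls to 9%.
Oren holds 84% of Windward, so Oren controls Windward.
Oren did not control Windward before and does after, so the clause is triggered.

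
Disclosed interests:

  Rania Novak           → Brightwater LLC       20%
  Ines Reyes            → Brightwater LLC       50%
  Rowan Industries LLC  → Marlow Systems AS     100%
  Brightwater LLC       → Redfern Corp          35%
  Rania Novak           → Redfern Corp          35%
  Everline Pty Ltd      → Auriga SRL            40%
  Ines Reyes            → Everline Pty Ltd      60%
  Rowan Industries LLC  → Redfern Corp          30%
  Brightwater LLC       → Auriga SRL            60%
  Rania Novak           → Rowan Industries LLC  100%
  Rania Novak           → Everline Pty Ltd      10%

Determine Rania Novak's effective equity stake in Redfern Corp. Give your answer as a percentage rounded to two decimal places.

72.00%

Rania reaches Redfern along 3 paths.
Via Brightwater: 20% × 35% = 7%.
Via Rowan: 100% × 30% = 30%.
Direct stake: 35% = 35%.
Total: 7% + 30% + 35% = 72%.
Rounded: 72.00%.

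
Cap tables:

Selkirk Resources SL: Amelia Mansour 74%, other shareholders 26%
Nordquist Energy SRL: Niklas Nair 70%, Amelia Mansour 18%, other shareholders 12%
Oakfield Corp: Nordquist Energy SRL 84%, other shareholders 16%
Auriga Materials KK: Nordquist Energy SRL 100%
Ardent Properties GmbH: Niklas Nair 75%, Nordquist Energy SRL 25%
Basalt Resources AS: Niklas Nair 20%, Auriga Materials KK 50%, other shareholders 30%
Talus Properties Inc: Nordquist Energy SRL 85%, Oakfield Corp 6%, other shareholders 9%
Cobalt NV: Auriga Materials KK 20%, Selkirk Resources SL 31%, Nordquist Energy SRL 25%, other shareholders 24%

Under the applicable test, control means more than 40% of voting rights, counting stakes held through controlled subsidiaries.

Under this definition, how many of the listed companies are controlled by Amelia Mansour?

1

Amelia holds 74% of Selkirk, so Amelia controls Selkirk.
No other company's threshold is met.
Amelia controls 1 company.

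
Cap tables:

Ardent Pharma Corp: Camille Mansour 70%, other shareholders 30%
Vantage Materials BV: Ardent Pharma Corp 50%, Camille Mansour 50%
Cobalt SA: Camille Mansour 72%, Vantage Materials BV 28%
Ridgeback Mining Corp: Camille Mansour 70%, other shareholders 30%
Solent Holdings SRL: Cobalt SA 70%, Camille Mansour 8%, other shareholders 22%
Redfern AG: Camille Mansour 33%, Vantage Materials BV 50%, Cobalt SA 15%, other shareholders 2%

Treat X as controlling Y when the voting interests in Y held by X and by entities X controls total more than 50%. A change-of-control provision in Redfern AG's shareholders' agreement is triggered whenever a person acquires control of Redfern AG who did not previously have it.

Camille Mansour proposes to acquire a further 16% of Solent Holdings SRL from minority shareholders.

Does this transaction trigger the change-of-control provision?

The purchase changes only Camille's holdings, so Camille is the only person who could newly come to control Redfern.
Camille holds 70% of Ardent, so Camille controls Ardent.
Ardent and Camille together hold 50% + 50% = 100% of Vantage, so Camille controls Vantage.
Camille and Vantage together hold 72% + 28% = 100% of Cobalt, so Camille controls Cobalt.
Camille and Vantage and Cobalt together hold 33% + 50% + 15% = 98% of Redfern, so Camille controls Redfern.
So Camille already controls Redfern before the transaction.
After the purchase, Camille's direct stake in Solent rises to 8% + 16% = 24%.
Camille controlled Redfern already, so this is not a new person acquiring control; every other person's position is unchanged or reduced.
No new person acquires control, so the clause is not triggered.

No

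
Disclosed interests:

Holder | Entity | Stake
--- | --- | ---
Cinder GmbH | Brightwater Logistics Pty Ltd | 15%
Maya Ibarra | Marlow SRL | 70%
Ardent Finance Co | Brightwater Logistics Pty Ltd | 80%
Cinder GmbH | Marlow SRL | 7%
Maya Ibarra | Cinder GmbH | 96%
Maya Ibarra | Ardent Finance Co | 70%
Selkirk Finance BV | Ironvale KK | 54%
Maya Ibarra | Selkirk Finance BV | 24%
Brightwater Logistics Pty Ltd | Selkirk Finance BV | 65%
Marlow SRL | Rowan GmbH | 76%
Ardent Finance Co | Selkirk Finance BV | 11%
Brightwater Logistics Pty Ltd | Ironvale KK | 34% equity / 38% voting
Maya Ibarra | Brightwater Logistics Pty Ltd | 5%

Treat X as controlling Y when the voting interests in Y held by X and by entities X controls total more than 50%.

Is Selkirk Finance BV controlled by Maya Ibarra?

Maya holds 70% of Ardent, so Maya controls Ardent.
Maya holds 96% of Cinder, so Maya controls Cinder.
Ardent and Maya and Cinder together hold 80% + 5% + 15% = 100% of Brightwater, so Maya controls Brightwater.
Brightwater and Ardent and Maya together hold 65% + 11% + 24% = 100% of Selkirk, so Maya controls Selkirk.

Yes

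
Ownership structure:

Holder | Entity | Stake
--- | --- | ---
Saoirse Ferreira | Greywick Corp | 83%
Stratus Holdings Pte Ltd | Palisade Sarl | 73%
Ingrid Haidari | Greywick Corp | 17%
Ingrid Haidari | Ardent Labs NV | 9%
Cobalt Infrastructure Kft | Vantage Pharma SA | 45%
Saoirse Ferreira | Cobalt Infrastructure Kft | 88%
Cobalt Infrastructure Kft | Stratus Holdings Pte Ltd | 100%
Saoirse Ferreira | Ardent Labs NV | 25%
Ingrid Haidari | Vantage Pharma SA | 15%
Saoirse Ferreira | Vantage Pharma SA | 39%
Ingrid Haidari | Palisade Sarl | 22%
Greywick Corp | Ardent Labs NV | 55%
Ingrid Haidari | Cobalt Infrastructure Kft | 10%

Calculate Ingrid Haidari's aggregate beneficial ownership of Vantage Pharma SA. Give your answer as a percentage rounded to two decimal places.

19.50%

Ingrid reaches Vantage along 2 paths.
Direct stake: 15% = 15%.
Via Cobalt: 10% × 45% = 4.5%.
Total: 15% + 4.5% = 19.5%.
Rounded: 19.50%.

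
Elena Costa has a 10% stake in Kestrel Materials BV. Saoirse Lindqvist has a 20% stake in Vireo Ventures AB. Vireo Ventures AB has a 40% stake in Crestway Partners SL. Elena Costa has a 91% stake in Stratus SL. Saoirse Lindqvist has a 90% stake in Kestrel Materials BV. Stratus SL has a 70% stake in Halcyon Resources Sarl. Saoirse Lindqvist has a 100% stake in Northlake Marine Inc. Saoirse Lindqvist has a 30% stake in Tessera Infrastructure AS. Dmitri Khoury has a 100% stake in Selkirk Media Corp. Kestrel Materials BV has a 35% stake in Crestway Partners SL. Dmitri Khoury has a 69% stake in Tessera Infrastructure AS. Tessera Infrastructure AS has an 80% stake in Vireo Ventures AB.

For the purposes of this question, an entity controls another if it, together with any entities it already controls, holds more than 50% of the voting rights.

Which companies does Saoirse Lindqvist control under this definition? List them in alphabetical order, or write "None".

Kestrel Materials BV, Northlake Marine Inc

Saoirse holds 90% of Kestrel, so Saoirse controls Kestrel.
Saoirse holds 100% of Northlake, so Saoirse controls Northlake.
No other company's threshold is met.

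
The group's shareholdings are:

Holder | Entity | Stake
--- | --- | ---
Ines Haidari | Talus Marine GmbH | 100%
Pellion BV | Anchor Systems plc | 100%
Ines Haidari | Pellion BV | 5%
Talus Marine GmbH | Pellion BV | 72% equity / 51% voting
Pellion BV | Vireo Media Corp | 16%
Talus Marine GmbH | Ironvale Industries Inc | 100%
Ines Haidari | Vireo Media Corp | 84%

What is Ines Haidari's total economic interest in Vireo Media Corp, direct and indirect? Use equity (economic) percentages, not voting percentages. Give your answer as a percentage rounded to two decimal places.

96.32%

Ines reaches Vireo along 3 paths.
Direct stake: 84% = 84%.
Via Talus → Pellion: 100% × 72% × 16% = 11.52%.
Via Pellion: 5% × 16% = 0.8%.
Total: 84% + 11.52% + 0.8% = 96.32%.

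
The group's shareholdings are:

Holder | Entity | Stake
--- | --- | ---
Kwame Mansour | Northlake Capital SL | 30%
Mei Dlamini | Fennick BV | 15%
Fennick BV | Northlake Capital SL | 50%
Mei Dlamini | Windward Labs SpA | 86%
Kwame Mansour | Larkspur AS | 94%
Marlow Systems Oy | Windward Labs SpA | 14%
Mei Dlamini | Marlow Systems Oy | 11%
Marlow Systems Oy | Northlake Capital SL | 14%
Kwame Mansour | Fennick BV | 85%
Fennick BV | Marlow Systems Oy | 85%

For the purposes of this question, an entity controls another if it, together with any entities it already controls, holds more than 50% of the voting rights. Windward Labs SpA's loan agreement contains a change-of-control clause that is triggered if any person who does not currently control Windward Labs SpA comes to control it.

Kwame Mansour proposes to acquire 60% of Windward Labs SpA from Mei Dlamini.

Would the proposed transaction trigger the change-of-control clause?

The purchase adds only to Kwame's holdings (Mei's stake shrinks), so Kwame is the only person who could newly come to control Windward.
Kwame holds 94% of Larkspur, so Kwame controls Larkspur.
Kwame holds 85% of Fennick, so Kwame controls Fennick.
Fennick holds 85% of Marlow, so Kwame controls Marlow.
Fennick and Marlow and Kwame together hold 50% + 14% + 30% = 94% of Northlake, so Kwame controls Northlake.
In Windward, Kwame's side holds only 14%, not > 50%.
So before the transaction, Kwame does not control Windward.
After the purchase, Kwame holds 60% of Windward directly, and Mei's stake falls to 26%.
Marlow and Kwame together hold 14% + 60% = 74% of Windward, so Kwame controls Windward.
Kwame did not control Windward before and does after, so the clause is triggered.

Yes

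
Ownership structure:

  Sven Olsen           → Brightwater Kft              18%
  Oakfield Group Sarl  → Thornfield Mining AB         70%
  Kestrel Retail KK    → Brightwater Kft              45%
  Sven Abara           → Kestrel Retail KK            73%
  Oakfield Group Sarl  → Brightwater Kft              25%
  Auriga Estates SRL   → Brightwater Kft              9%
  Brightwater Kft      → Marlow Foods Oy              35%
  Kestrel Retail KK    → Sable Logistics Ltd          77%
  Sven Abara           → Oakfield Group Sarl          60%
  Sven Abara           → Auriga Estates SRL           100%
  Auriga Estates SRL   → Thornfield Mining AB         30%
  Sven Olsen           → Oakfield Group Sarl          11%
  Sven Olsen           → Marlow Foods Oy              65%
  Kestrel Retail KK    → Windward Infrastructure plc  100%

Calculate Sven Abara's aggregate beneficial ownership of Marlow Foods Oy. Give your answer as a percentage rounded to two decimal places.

Sven Abara reaches Marlow along 3 paths.
Via Oakfield → Brightwater: 60% × 25% × 35% = 5.25%.
Via Auriga → Brightwater: 100% × 9% × 35% = 3.15%.
Via Kestrel → Brightwater: 73% × 45% × 35% = 11.4975%.
Total: 5.25% + 3.15% + 11.4975% = 19.8975%.
Rounded: 19.90%.

19.90%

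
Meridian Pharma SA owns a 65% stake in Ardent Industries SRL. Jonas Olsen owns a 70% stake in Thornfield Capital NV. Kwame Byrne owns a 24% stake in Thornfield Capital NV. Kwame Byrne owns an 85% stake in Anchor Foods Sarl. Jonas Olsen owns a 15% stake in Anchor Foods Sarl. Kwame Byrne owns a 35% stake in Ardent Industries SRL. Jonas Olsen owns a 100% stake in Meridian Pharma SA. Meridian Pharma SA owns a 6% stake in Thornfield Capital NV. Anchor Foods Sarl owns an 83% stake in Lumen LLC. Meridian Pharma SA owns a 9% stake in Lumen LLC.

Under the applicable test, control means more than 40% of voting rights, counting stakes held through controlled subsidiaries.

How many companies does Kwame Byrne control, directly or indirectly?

Kwame holds 85% of Anchor, so Kwame controls Anchor.
Anchor holds 83% of Lumen, so Kwame controls Lumen.
No other company's threshold is met.
Kwame controls 2 companies.

2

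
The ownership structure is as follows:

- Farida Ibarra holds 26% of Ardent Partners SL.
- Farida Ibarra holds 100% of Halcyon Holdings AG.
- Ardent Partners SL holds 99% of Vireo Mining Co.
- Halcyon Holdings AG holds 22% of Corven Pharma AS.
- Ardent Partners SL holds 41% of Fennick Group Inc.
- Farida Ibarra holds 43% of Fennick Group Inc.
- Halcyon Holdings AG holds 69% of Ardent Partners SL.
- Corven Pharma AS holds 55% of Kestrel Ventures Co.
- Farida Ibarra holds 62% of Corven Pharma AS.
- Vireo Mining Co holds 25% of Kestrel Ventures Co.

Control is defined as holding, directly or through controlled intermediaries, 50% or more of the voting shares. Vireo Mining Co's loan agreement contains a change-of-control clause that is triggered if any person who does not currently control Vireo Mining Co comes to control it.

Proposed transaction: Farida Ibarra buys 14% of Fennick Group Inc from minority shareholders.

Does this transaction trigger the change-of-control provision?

No

The purchase changes only Farida's holdings, so Farida is the only person who could newly come to control Vireo.
Farida holds 100% of Halcyon, so Farida controls Halcyon.
Halcyon and Farida together hold 69% + 26% = 95% of Ardent, so Farida controls Ardent.
Ardent holds 99% of Vireo, so Farida controls Vireo.
So Farida already controls Vireo before the transaction.
After the purchase, Farida's direct stake in Fennick rises to 43% + 14% = 57%.
Farida controlled Vireo already, so this is not a new person acquiring control; every other person's position is unchanged or reduced.
No new person acquires control, so the clause is not triggered.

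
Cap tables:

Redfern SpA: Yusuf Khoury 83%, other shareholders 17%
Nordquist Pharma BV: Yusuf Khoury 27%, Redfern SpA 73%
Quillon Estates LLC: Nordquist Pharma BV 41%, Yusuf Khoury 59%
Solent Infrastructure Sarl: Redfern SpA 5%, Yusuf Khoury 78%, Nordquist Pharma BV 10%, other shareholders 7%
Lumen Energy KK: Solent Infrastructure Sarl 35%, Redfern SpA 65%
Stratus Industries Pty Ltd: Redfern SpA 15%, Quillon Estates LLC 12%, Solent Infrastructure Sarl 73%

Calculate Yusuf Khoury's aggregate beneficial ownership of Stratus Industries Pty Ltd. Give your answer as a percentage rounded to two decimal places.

90.20%

Yusuf reaches Stratus along 8 paths.
Via Redfern: 83% × 15% = 12.45%.
Via Nordquist → Quillon: 27% × 41% × 12% = 1.3284%.
Via Redfern → Nordquist → Quillon: 83% × 73% × 41% × 12% = 2.981028%.
Via Quillon: 59% × 12% = 7.08%.
Via Redfern → Solent: 83% × 5% × 73% = 3.0295%.
Via Solent: 78% × 73% = 56.94%.
Via Nordquist → Solent: 27% × 10% × 73% = 1.971%.
Via Redfern → Nordquist → Solent: 83% × 73% × 10% × 73% = 4.42307%.
Total: 12.45% + 1.3284% + 2.981028% + 7.08% + 3.0295% + 56.94% + 1.971% + 4.42307% = 90.202998%.
Rounded: 90.20%.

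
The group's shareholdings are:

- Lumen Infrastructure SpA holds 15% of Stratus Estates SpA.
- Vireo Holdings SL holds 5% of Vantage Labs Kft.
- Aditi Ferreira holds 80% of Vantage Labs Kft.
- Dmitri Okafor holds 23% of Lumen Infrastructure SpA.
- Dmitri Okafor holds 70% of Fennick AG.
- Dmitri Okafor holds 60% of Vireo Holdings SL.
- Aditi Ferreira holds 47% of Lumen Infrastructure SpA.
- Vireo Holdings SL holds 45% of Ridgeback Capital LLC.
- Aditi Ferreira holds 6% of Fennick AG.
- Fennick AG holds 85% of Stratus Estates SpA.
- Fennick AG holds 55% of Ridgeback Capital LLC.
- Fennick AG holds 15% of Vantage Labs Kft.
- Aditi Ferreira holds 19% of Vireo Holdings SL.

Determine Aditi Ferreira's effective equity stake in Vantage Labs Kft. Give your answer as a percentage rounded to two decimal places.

Aditi reaches Vantage along 3 paths.
Via Vireo: 19% × 5% = 0.95%.
Direct stake: 80% = 80%.
Via Fennick: 6% × 15% = 0.9%.
Total: 0.95% + 80% + 0.9% = 81.85%.

81.85%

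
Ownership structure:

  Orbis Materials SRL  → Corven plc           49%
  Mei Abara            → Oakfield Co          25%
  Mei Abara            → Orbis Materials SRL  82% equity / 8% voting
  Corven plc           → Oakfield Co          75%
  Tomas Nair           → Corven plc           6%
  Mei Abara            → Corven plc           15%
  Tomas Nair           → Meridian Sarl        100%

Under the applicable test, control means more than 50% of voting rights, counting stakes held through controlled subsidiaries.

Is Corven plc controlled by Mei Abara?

Mei's largest direct stake is 25% in Oakfield, which does not meet the threshold, so Mei controls no company.
In Corven, Mei's side holds only 15%, not > 50%.
So Mei does not control Corven.

No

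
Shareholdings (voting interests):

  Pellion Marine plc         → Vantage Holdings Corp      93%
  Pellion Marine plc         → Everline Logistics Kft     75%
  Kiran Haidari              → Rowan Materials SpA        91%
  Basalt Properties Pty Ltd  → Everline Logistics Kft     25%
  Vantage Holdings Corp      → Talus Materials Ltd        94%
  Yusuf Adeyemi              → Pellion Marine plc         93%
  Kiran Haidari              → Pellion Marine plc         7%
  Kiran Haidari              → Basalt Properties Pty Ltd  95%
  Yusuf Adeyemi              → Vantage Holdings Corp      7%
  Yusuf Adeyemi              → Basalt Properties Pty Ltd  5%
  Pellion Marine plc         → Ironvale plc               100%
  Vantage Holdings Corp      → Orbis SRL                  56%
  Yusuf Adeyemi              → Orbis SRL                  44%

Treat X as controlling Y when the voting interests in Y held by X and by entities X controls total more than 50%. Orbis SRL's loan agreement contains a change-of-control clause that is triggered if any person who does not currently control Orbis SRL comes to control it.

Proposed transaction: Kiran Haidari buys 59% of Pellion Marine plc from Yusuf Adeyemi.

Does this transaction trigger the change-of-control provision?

Yes

The purchase adds only to Kiran's holdings (Yusuf's stake shrinks), so Kiran is the only person who could newly come to control Orbis.
Kiran holds 95% of Basalt, so Kiran controls Basalt.
Kiran holds 91% of Rowan, so Kiran controls Rowan.
Neither Kiran nor any entity Kiran controls holds any voting interest in Orbis.
So before the transaction, Kiran does not control Orbis.
After the purchase, Kiran's direct stake in Pellion rises to 7% + 59% = 66%, and Yusuf's stake falls to 34%.
Kiran holds 66% of Pellion, so Kiran controls Pellion.
Pellion holds 93% of Vantage, so Kiran controls Vantage.
Vantage holds 56% of Orbis, so Kiran controls Orbis.
Kiran did not control Orbis before and does after, so the clause is triggered.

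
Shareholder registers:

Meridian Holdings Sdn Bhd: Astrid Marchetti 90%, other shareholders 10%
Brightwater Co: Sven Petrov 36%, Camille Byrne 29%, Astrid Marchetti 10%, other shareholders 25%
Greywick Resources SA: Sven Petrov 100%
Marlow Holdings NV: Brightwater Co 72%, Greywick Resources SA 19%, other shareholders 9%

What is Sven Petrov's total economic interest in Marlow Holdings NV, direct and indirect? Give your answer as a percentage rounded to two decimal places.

44.92%

Sven reaches Marlow along 2 paths.
Via Brightwater: 36% × 72% = 25.92%.
Via Greywick: 100% × 19% = 19%.
Total: 25.92% + 19% = 44.92%.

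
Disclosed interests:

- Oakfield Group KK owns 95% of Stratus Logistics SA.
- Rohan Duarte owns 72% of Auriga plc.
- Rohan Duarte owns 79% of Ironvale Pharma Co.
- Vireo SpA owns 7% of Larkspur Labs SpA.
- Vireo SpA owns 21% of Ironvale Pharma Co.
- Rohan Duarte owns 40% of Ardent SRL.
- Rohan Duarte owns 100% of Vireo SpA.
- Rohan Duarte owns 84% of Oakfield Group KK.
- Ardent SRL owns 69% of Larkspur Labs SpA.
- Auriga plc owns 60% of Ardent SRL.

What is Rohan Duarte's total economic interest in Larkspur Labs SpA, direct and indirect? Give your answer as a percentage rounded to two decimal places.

64.41%

Rohan reaches Larkspur along 3 paths.
Via Vireo: 100% × 7% = 7%.
Via Ardent: 40% × 69% = 27.6%.
Via Auriga → Ardent: 72% × 60% × 69% = 29.808%.
Total: 7% + 27.6% + 29.808% = 64.408%.
Rounded: 64.41%.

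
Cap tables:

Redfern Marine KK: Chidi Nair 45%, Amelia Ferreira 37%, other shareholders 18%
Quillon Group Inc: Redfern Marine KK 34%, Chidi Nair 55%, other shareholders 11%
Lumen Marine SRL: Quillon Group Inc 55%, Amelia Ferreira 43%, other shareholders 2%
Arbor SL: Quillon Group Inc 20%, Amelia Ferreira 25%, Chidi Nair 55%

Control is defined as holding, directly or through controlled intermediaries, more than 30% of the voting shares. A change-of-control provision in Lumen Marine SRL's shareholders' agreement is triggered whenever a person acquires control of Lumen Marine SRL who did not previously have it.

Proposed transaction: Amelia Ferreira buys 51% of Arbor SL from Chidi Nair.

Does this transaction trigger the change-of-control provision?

The purchase adds only to Amelia's holdings (Chidi's stake shrinks), so Amelia is the only person who could newly come to control Lumen.
Amelia holds 37% of Redfern, so Amelia controls Redfern.
Redfern holds 34% of Quillon, so Amelia controls Quillon.
Quillon and Amelia together hold 55% + 43% = 98% of Lumen, so Amelia controls Lumen.
So Amelia already controls Lumen before the transaction.
After the purchase, Amelia's direct stake in Arbor rises to 25% + 51% = 76%, and Chidi's stake falls to 4%.
Amelia controlled Lumen already, so this is not a new person acquiring control; every other person's position is unchanged or reduced.
No new person acquires control, so the clause is not triggered.

No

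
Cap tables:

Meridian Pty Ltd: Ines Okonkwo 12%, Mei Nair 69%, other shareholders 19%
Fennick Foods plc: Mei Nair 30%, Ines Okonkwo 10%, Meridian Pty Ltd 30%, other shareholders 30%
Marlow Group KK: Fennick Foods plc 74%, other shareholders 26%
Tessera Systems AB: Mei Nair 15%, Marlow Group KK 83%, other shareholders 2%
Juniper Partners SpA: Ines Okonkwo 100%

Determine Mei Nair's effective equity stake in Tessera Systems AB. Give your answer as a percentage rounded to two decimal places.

Mei reaches Tessera along 3 paths.
Direct stake: 15% = 15%.
Via Fennick → Marlow: 30% × 74% × 83% = 18.426%.
Via Meridian → Fennick → Marlow: 69% × 30% × 74% × 83% = 12.71394%.
Total: 15% + 18.426% + 12.71394% = 46.13994%.
Rounded: 46.14%.

46.14%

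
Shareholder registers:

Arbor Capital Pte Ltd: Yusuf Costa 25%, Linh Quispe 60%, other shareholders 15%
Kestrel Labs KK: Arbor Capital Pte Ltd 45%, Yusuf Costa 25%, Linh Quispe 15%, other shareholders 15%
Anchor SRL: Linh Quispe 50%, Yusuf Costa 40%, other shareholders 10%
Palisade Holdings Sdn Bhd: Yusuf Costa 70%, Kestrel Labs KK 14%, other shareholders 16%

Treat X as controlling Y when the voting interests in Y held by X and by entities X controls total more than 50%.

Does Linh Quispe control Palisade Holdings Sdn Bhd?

No

Linh holds 60% of Arbor, so Linh controls Arbor.
Arbor and Linh together hold 45% + 15% = 60% of Kestrel, so Linh controls Kestrel.
In Palisade, Linh's side holds only 14%, not > 50%.
So Linh does not control Palisade.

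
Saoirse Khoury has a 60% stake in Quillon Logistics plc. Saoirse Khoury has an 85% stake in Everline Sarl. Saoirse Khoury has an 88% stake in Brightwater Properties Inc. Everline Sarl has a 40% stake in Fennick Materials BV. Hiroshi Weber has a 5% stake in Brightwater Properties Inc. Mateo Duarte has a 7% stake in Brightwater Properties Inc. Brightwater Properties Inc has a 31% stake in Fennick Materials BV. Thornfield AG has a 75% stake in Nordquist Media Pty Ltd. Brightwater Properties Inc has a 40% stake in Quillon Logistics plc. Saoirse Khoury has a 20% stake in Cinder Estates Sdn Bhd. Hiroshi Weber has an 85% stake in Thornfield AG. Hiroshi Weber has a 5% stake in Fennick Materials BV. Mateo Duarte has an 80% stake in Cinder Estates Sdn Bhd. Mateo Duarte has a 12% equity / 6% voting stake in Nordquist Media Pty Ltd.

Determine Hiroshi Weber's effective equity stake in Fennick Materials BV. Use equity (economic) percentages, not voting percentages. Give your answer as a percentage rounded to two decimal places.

Hiroshi reaches Fennick along 2 paths.
Via Brightwater: 5% × 31% = 1.55%.
Direct stake: 5% = 5%.
Total: 1.55% + 5% = 6.55%.

6.55%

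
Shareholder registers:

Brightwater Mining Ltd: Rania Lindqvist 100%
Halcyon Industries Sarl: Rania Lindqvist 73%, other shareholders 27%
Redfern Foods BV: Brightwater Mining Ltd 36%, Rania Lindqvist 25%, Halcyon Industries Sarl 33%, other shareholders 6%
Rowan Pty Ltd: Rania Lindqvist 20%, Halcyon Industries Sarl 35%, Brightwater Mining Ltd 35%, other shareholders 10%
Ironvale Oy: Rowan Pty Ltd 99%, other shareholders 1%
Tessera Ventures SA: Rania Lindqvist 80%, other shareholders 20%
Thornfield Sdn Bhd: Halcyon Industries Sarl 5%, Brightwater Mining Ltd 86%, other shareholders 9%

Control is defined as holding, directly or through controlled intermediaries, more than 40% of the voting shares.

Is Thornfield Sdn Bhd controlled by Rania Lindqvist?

Rania holds 73% of Halcyon, so Rania controls Halcyon.
Rania holds 100% of Brightwater, so Rania controls Brightwater.
Halcyon and Brightwater together hold 5% + 86% = 91% of Thornfield, so Rania controls Thornfield.

Yes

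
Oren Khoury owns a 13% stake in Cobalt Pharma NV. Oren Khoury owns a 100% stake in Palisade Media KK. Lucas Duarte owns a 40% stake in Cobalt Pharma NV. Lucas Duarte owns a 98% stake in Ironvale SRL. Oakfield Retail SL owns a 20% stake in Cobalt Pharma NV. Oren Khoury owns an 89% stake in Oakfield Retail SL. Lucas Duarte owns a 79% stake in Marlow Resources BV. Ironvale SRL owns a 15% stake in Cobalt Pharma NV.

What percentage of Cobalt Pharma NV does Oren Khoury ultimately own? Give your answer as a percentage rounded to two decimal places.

Oren reaches Cobalt along 2 paths.
Direct stake: 13% = 13%.
Via Oakfield: 89% × 20% = 17.8%.
Total: 13% + 17.8% = 30.8%.
Rounded: 30.80%.

30.80%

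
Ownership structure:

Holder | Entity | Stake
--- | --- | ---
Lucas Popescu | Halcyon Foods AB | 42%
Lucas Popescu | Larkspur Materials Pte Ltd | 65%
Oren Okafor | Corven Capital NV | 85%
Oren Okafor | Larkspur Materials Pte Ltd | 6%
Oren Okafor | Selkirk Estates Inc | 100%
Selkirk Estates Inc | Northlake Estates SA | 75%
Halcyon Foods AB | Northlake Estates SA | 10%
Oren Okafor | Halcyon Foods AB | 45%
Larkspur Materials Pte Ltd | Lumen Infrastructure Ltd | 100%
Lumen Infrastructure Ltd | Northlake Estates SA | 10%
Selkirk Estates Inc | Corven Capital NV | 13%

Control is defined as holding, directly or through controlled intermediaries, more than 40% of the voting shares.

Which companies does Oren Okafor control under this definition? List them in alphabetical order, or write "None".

Oren holds 100% of Selkirk, so Oren controls Selkirk.
Oren holds 45% of Halcyon, so Oren controls Halcyon.
Selkirk and Oren together hold 13% + 85% = 98% of Corven, so Oren controls Corven.
Halcyon and Selkirk together hold 10% + 75% = 85% of Northlake, so Oren controls Northlake.
No other company's threshold is met.

Corven Capital NV, Halcyon Foods AB, Northlake Estates SA, Selkirk Estates Inc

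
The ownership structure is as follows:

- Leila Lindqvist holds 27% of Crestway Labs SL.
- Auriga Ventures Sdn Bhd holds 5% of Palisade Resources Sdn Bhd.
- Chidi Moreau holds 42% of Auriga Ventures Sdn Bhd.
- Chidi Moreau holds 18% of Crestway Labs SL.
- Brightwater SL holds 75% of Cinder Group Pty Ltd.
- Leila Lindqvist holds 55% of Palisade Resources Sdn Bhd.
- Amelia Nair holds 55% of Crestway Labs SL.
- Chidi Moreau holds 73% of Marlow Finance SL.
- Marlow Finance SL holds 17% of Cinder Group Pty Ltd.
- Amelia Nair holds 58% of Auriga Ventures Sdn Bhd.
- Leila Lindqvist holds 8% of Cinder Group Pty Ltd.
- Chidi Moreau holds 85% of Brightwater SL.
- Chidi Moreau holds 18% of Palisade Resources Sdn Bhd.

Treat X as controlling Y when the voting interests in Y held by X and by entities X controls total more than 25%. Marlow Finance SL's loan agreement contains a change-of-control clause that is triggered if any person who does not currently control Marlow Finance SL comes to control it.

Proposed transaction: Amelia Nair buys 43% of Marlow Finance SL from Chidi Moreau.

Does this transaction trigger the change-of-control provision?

Yes

The purchase adds only to Amelia's holdings (Chidi's stake shrinks), so Amelia is the only person who could newly come to control Marlow.
Amelia holds 58% of Auriga, so Amelia controls Auriga.
Amelia holds 55% of Crestway, so Amelia controls Crestway.
Neither Amelia nor any entity Amelia controls holds any voting interest in Marlow.
So before the transaction, Amelia does not control Marlow.
After the purchase, Amelia holds 43% of Marlow directly, and Chidi's stake falls to 30%.
Amelia holds 43% of Marlow, so Amelia controls Marlow.
Amelia did not control Marlow before and does after, so the clause is triggered.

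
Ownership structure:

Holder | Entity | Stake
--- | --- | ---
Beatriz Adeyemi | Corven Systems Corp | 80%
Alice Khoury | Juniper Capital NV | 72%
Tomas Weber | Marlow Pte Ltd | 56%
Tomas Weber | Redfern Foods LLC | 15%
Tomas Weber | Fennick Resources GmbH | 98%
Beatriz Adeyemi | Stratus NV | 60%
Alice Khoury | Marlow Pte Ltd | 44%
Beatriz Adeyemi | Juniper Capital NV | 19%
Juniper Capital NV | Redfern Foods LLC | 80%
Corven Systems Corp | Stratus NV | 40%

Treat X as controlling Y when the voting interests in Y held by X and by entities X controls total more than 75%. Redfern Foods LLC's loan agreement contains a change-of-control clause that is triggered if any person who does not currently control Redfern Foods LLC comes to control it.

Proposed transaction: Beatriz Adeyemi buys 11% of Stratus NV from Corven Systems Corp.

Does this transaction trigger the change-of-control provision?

The purchase adds only to Beatriz's holdings (Corven's stake shrinks), so Beatriz is the only person who could newly come to control Redfern.
Beatriz holds 80% of Corven, so Beatriz controls Corven.
Corven and Beatriz together hold 40% + 60% = 100% of Stratus, so Beatriz controls Stratus.
Neither Beatriz nor any entity Beatriz controls holds any voting interest in Redfern.
So before the transaction, Beatriz does not control Redfern.
After the purchase, Beatriz's direct stake in Stratus rises to 60% + 11% = 71%, and Corven's stake falls to 29%.
Corven and Beatriz together hold 29% + 71% = 100% of Stratus, so Beatriz controls Stratus.
After the transaction, neither Beatriz nor any entity Beatriz controls holds a voting interest in Redfern, so Beatriz still does not control it.
No new person acquires control, so the clause is not triggered.

No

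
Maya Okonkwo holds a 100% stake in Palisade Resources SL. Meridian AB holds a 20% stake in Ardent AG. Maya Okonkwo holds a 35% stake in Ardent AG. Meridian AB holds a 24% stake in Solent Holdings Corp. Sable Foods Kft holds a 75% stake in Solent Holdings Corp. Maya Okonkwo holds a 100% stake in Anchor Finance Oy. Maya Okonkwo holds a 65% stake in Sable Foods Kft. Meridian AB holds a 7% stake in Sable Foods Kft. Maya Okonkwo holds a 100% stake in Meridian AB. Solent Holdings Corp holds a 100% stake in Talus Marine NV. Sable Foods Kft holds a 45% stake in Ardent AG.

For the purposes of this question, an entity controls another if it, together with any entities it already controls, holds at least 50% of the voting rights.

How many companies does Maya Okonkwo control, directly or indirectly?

7

Maya holds 100% of Meridian, so Maya controls Meridian.
Maya holds 100% of Palisade, so Maya controls Palisade.
Meridian and Maya together hold 7% + 65% = 72% of Sable, so Maya controls Sable.
Sable and Meridian together hold 75% + 24% = 99% of Solent, so Maya controls Solent.
Maya and Meridian and Sable together hold 35% + 20% + 45% = 100% of Ardent, so Maya controls Ardent.
Solent holds 100% of Talus, so Maya controls Talus.
Maya holds 100% of Anchor, so Maya controls Anchor.
Maya controls 7 companies.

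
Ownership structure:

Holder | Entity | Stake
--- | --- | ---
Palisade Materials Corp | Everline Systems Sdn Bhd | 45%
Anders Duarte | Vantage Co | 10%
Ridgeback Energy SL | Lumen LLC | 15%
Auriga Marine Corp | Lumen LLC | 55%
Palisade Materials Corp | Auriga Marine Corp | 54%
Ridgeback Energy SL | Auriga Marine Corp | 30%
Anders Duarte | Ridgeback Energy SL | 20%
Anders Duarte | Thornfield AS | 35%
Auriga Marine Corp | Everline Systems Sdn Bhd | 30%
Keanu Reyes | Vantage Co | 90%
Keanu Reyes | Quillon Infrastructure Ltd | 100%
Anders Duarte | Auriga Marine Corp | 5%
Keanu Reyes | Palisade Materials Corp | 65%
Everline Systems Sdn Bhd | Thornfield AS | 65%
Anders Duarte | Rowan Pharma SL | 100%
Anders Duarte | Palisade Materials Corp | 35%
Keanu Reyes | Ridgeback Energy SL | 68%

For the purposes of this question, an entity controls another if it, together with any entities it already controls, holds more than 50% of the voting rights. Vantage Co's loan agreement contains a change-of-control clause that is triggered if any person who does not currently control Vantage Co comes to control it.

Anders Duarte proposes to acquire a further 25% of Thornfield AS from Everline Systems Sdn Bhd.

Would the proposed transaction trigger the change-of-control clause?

The purchase adds only to Anders's holdings (Everline's stake shrinks), so Anders is the only person who could newly come to control Vantage.
Anders holds 100% of Rowan, so Anders controls Rowan.
In Vantage, Anders's side holds only 10%, not > 50%.
So before the transaction, Anders does not control Vantage.
After the purchase, Anders's direct stake in Thornfield rises to 35% + 25% = 60%, and Everline's stake falls to 40%.
Anders holds 60% of Thornfield, so Anders controls Thornfield.
After the transaction, Anders's side holds 10% of Vantage, not > 50%, so Anders still does not control Vantage.
No new person acquires control, so the clause is not triggered.

No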